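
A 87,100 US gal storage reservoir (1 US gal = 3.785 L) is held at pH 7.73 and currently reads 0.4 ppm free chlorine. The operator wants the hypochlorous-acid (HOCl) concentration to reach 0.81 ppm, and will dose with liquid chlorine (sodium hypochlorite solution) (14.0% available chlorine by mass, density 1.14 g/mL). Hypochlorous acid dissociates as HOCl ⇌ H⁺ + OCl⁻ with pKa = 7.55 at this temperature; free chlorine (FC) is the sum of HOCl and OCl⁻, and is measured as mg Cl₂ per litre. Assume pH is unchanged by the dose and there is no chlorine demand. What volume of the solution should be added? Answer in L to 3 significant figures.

Volume: 87,100 US gal × 3.785 L/gal = 329,674 L.
[OCl⁻]/[HOCl] = 10^(pH − pKa) = 10^(7.73 − 7.55) = 1.514; fraction as HOCl = 1/(1 + 1.514) = 0.3978.
Free chlorine required for 0.81 ppm HOCl: 0.81 / 0.3978 = 2.036 ppm.
FC to add: 2.036 − 0.4 = 1.636 mg/L as Cl₂.
Cl₂ equivalent: 1.636 mg/L × 329,674 L = 539.3 g.
Product at 14.0% available Cl: 539.3 / 0.14 = 3852 g.
Volume: 3852 g ÷ 1.14 g/mL = 3379 mL.

3.38 L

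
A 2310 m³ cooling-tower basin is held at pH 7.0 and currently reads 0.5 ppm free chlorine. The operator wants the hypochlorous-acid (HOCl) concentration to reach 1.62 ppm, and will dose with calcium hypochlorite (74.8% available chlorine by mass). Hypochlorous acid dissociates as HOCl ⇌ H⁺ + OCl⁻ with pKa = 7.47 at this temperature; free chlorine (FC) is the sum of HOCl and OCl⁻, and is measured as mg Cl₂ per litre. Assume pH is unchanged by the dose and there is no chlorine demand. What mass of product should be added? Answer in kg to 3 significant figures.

5.15 kg

Volume: 2310 m³ = 2,310,000 L.
[OCl⁻]/[HOCl] = 10^(pH − pKa) = 10^(7.0 − 7.47) = 0.3388; fraction as HOCl = 1/(1 + 0.3388) = 0.7469.
Free chlorine required for 1.62 ppm HOCl: 1.62 / 0.7469 = 2.169 ppm.
FC to add: 2.169 − 0.5 = 1.669 mg/L as Cl₂.
Cl₂ equivalent: 1.669 mg/L × 2,310,000 L = 3855 g.
Product at 74.8% available Cl: 3855 / 0.748 = 5154 g.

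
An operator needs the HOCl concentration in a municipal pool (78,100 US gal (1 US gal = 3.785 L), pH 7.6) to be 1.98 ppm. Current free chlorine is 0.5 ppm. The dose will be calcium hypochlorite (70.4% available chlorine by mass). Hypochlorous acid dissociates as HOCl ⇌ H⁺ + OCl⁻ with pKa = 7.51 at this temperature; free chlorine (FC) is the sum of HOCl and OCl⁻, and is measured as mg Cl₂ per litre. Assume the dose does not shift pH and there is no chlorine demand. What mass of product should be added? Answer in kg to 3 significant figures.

Volume: 78,100 US gal × 3.785 L/gal = 295,608 L.
[OCl⁻]/[HOCl] = 10^(pH − pKa) = 10^(7.6 − 7.51) = 1.23; fraction as HOCl = 1/(1 + 1.23) = 0.4484.
Free chlorine required for 1.98 ppm HOCl: 1.98 / 0.4484 = 4.416 ppm.
FC to add: 4.416 − 0.5 = 3.916 mg/L as Cl₂.
Cl₂ equivalent: 3.916 mg/L × 295,608 L = 1158 g.
Product at 70.4% available Cl: 1158 / 0.704 = 1644 g.

1.64 kg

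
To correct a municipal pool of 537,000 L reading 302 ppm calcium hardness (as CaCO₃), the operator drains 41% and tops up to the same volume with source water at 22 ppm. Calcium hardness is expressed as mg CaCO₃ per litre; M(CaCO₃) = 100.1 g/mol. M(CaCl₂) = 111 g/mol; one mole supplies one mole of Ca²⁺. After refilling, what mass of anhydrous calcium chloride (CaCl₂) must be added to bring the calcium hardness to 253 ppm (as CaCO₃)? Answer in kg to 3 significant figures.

39.2 kg

After draining 41% and refilling: 302 × 0.59 + 22 × 0.41 = 187.2 ppm.
Deficit to target: 253 − 187.2 = 65.8 mg/L.
As CaCO₃: 65.8 mg/L × 537,000 L = 35,330 g; ÷ 100.1 = 353 mol Ca²⁺.
Mass: 353 × 111 = 39,180 g.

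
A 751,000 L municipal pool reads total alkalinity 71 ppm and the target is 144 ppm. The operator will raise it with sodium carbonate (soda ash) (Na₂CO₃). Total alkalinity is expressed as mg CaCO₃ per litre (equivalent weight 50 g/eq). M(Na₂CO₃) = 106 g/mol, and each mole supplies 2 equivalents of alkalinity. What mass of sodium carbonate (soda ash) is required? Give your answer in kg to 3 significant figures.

58.1 kg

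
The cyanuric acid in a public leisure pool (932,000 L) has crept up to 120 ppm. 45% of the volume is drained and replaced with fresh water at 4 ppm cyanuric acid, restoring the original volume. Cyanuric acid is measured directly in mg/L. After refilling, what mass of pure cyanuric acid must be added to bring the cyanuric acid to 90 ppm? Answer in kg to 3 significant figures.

20.7 kg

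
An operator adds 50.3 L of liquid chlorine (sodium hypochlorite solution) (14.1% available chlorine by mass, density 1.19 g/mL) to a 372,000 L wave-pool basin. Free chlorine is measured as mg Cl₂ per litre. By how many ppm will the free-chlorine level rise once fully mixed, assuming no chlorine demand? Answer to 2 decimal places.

22.69 ppm

Mass of solution: 50.3 L × 1000 mL/L × 1.19 g/mL = 59,860 g.
Available chlorine delivered: 59,860 g × 0.141 = 8440 g as Cl₂.
Concentration rise: 8440 g / 372,000 L = 22.69 mg/L = 22.69 ppm.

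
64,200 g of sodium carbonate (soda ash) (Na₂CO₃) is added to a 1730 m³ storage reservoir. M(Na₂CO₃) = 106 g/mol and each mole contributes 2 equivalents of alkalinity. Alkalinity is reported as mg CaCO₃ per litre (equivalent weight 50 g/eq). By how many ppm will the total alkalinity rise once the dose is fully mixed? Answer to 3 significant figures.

Volume: 1730 m³ = 1,730,000 L.
Moles of Na₂CO₃: 64,200 g ÷ 106 g/mol = 605.7 mol → 1211 eq of alkalinity.
As CaCO₃: 1211 eq × 50 g/eq = 60,570 g.
Rise: 60,570 g / 1,730,000 L × 1000 = 35.01 mg/L.

35.0 ppm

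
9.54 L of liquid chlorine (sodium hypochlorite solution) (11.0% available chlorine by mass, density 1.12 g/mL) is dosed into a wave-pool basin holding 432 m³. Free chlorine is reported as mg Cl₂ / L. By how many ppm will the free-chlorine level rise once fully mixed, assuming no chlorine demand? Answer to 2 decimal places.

Volume: 432 m³ = 432,000 L.
Mass of solution: 9.54 L × 1000 mL/L × 1.12 g/mL = 10,680 g.
Available chlorine delivered: 10,680 g × 0.11 = 1175 g as Cl₂.
Concentration rise: 1175 g / 432,000 L = 2.721 mg/L = 2.72 ppm.

2.72 ppm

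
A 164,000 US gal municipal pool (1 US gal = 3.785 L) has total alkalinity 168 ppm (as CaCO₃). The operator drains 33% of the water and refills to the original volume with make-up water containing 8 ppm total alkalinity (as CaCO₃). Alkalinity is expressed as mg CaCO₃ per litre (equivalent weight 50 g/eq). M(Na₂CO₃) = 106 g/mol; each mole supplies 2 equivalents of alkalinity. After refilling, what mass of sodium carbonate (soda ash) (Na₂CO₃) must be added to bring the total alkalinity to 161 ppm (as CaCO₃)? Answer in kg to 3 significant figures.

Volume: 164,000 US gal × 3.785 L/gal = 620,740 L.
After draining 33% and refilling: 168 × 0.67 + 8 × 0.33 = 115.2 ppm.
Deficit to target: 161 − 115.2 = 45.8 mg/L.
As CaCO₃: 45.8 mg/L × 620,740 L = 28,430 g; ÷ 50 g/eq ÷ 2 = 284.3 mol Na₂CO₃.
Mass: 284.3 × 106 = 30,140 g.

30.1 kg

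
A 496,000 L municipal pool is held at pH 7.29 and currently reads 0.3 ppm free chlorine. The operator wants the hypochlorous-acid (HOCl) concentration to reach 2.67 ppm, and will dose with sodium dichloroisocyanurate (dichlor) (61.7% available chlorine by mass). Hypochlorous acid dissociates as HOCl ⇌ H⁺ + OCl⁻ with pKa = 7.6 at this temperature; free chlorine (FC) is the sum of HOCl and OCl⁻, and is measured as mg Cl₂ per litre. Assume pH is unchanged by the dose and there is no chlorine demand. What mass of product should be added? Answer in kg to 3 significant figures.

2.96 kg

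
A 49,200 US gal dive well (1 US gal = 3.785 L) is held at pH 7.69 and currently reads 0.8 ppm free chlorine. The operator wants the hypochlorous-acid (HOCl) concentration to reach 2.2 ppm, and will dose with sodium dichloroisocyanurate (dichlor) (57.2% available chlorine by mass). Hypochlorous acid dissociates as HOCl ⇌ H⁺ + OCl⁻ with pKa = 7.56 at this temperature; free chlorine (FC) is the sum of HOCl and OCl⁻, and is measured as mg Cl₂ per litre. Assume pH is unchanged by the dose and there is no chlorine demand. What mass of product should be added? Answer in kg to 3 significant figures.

1.42 kg

Volume: 49,200 US gal × 3.785 L/gal = 186,222 L.
[OCl⁻]/[HOCl] = 10^(pH − pKa) = 10^(7.69 − 7.56) = 1.349; fraction as HOCl = 1/(1 + 1.349) = 0.4257.
Free chlorine required for 2.2 ppm HOCl: 2.2 / 0.4257 = 5.168 ppm.
FC to add: 5.168 − 0.8 = 4.368 mg/L as Cl₂.
Cl₂ equivalent: 4.368 mg/L × 186,222 L = 813.4 g.
Product at 57.2% available Cl: 813.4 / 0.572 = 1422 g.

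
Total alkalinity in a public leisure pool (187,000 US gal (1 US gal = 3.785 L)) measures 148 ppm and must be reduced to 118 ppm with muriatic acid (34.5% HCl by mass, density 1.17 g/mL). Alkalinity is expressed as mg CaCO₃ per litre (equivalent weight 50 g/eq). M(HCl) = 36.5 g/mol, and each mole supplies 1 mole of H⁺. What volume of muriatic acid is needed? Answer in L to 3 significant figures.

38.4 L

Volume: 187,000 US gal × 3.785 L/gal = 707,795 L.
Alkalinity to neutralize: (148 − 118) = 30 mg/L as CaCO₃ × 707,795 L = 21,230 g as CaCO₃.
Equivalents of H⁺ required: 21,230 ÷ 50 g/eq = 424.7 eq = 424.7 mol HCl.
Mass of HCl: 424.7 × 36.5 = 15,500 g.
Mass of 34.5% solution: 15,500 / 0.345 = 44,930 g.
Volume: 44,930 g ÷ 1.17 g/mL = 38,400 mL.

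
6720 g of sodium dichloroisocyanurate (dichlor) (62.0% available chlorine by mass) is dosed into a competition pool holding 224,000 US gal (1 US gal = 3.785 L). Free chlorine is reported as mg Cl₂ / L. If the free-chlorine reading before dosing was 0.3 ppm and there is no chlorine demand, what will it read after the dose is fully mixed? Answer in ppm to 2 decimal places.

5.21 ppm

Volume: 224,000 US gal × 3.785 L/gal = 847,840 L.
Available chlorine delivered: 6720 g × 0.62 = 4166 g as Cl₂.
Concentration rise: 4166 g / 847,840 L = 4.914 mg/L = 4.91 ppm.
Final FC: 0.3 + 4.91 = 5.21 ppm.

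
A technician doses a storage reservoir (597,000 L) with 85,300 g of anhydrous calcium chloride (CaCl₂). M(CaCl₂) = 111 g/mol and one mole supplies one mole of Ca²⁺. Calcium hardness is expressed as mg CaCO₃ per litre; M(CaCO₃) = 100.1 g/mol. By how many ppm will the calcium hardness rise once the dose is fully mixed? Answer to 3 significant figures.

Moles of Ca²⁺: 85,300 g ÷ 111 g/mol = 768.5 mol.
As CaCO₃: 768.5 mol × 100.1 g/mol = 76,920 g.
Rise: 76,920 g / 597,000 L × 1000 = 128.9 mg/L.

129 ppm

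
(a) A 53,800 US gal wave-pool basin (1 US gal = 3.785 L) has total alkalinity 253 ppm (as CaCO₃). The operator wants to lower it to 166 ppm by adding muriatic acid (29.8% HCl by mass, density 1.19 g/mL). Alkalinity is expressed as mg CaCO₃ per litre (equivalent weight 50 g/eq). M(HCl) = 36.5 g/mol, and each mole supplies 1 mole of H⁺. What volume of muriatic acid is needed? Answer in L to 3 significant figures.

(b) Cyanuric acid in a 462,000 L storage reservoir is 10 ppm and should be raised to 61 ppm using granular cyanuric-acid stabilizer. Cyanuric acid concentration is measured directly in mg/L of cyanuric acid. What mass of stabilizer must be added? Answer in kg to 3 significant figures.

(a) Volume: 53,800 US gal × 3.785 L/gal = 203,633 L.
(a) Alkalinity to neutralize: (253 − 166) = 87 mg/L as CaCO₃ × 203,633 L = 17,720 g as CaCO₃.
(a) Equivalents of H⁺ required: 17,720 ÷ 50 g/eq = 354.3 eq = 354.3 mol HCl.
(a) Mass of HCl: 354.3 × 36.5 = 12,930 g.
(a) Mass of 29.8% solution: 12,930 / 0.298 = 43,400 g.
(a) Volume: 43,400 g ÷ 1.19 g/mL = 36,470 mL.

(b) CYA to add: (61 − 10) = 51 mg/L × 462,000 L = 23,560 g cyanuric acid.

(a) 36.5 L; (b) 23.6 kg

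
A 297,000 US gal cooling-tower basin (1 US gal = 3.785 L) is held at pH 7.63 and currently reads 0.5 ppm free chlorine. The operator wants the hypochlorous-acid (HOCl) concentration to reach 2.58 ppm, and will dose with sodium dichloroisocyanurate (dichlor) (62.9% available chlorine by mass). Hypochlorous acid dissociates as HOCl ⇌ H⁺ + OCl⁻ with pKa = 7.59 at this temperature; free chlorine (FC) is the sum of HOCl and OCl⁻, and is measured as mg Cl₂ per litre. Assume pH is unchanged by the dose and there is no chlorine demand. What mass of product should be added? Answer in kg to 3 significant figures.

Volume: 297,000 US gal × 3.785 L/gal = 1,124,145 L.
[OCl⁻]/[HOCl] = 10^(pH − pKa) = 10^(7.63 − 7.59) = 1.096; fraction as HOCl = 1/(1 + 1.096) = 0.477.
Free chlorine required for 2.58 ppm HOCl: 2.58 / 0.477 = 5.409 ppm.
FC to add: 5.409 − 0.5 = 4.909 mg/L as Cl₂.
Cl₂ equivalent: 4.909 mg/L × 1,124,145 L = 5518 g.
Product at 62.9% available Cl: 5518 / 0.629 = 8773 g.

8.77 kg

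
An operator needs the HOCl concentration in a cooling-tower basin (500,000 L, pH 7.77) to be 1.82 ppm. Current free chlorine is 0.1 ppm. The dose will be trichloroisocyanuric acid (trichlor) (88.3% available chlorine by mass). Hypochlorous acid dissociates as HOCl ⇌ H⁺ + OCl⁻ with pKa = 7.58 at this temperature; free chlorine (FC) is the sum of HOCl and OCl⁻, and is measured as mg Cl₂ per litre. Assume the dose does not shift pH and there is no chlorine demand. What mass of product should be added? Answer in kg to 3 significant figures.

2.57 kg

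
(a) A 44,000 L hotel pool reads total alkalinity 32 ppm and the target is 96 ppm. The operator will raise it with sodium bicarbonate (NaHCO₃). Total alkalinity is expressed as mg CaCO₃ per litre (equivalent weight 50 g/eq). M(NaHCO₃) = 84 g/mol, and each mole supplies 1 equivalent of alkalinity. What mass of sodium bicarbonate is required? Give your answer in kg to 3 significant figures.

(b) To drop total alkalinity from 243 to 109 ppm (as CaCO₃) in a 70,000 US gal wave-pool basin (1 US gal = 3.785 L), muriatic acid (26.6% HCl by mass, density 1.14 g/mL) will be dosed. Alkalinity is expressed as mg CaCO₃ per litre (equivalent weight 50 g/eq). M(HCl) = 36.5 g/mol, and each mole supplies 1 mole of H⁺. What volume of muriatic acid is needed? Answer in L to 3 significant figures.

(a) Alkalinity to add: (96 − 32) = 64 mg/L as CaCO₃ × 44,000 L = 2816 g as CaCO₃.
(a) Equivalents: 2816 g ÷ 50 g/eq = 56.32 eq.
(a) NaHCO₃ supplies 1 eq per mole → 56.32 mol.
(a) Mass: 56.32 mol × 84 g/mol = 4731 g.

(b) Volume: 70,000 US gal × 3.785 L/gal = 264,950 L.
(b) Alkalinity to neutralize: (243 − 109) = 134 mg/L as CaCO₃ × 264,950 L = 35,500 g as CaCO₃.
(b) Equivalents of H⁺ required: 35,500 ÷ 50 g/eq = 710.1 eq = 710.1 mol HCl.
(b) Mass of HCl: 710.1 × 36.5 = 25,920 g.
(b) Mass of 26.6% solution: 25,920 / 0.266 = 97,430 g.
(b) Volume: 97,430 g ÷ 1.14 g/mL = 85,470 mL.

(a) 4.73 kg; (b) 85.5 L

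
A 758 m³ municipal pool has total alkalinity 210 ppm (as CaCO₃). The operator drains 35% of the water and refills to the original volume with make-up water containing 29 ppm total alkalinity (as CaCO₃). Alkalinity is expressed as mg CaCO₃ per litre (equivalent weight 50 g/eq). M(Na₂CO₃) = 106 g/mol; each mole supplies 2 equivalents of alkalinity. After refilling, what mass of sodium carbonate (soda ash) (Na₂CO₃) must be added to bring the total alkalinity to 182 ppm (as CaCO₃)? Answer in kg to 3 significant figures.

28.4 kg

Volume: 758 m³ = 758,000 L.
After draining 35% and refilling: 210 × 0.65 + 29 × 0.35 = 146.65 ppm.
Deficit to target: 182 − 146.65 = 35.35 mg/L.
As CaCO₃: 35.35 mg/L × 758,000 L = 26,800 g; ÷ 50 g/eq ÷ 2 = 268 mol Na₂CO₃.
Mass: 268 × 106 = 28,400 g.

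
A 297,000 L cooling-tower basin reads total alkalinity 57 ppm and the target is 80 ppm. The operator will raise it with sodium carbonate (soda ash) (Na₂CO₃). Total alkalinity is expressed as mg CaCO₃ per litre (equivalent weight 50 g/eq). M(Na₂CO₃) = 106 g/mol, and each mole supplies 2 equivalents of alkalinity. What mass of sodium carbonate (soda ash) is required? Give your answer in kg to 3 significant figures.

7.24 kg

Alkalinity to add: (80 − 57) = 23 mg/L as CaCO₃ × 297,000 L = 6831 g as CaCO₃.
Equivalents: 6831 g ÷ 50 g/eq = 136.6 eq.
Each mole of Na₂CO₃ supplies 2 eq, so 136.6 / 2 = 68.31 mol.
Mass: 68.31 mol × 106 g/mol = 7241 g.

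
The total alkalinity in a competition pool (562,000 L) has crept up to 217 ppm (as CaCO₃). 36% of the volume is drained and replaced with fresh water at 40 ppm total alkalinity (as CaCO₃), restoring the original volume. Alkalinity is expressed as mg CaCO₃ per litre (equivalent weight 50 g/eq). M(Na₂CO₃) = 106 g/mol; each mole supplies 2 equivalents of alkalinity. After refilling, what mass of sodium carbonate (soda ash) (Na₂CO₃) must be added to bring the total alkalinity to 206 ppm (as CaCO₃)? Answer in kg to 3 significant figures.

After draining 36% and refilling: 217 × 0.64 + 40 × 0.36 = 153.28 ppm.
Deficit to target: 206 − 153.28 = 52.72 mg/L.
As CaCO₃: 52.72 mg/L × 562,000 L = 29,630 g; ÷ 50 g/eq ÷ 2 = 296.3 mol Na₂CO₃.
Mass: 296.3 × 106 = 31,410 g.

31.4 kg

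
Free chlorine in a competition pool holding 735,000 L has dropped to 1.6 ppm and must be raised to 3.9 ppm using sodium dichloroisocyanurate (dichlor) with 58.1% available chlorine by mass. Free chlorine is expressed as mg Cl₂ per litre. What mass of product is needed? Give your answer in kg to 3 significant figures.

2.91 kg

Chlorine deficit: 3.9 − 1.6 = 2.3 ppm = 2.3 mg/L as Cl₂.
Cl₂ equivalent needed: 2.3 mg/L × 735,000 L = 1,690,000 mg = 1690 g.
Product at 58.1% available chlorine: 1690 / 0.581 = 2910 g.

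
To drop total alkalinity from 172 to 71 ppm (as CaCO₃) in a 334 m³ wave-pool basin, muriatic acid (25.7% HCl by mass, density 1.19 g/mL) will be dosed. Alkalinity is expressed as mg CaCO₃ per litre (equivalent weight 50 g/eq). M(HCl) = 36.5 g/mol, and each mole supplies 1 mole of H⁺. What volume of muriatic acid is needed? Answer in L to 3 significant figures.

Volume: 334 m³ = 334,000 L.
Alkalinity to neutralize: (172 − 71) = 101 mg/L as CaCO₃ × 334,000 L = 33,730 g as CaCO₃.
Equivalents of H⁺ required: 33,730 ÷ 50 g/eq = 674.7 eq = 674.7 mol HCl.
Mass of HCl: 674.7 × 36.5 = 24,630 g.
Mass of 25.7% solution: 24,630 / 0.257 = 95,820 g.
Volume: 95,820 g ÷ 1.19 g/mL = 80,520 mL.

80.5 L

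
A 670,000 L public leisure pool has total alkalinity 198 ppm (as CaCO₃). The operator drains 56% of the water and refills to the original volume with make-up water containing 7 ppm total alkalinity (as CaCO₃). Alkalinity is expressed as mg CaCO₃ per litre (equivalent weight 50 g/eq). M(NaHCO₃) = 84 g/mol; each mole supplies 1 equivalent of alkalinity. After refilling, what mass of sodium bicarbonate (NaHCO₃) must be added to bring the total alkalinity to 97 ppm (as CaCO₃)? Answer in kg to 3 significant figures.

6.71 kg

After draining 56% and refilling: 198 × 0.44 + 7 × 0.56 = 91.04 ppm.
Deficit to target: 97 − 91.04 = 5.96 mg/L.
As CaCO₃: 5.96 mg/L × 670,000 L = 3993 g; ÷ 50 g/eq ÷ 1 = 79.86 mol NaHCO₃.
Mass: 79.86 × 84 = 6709 g.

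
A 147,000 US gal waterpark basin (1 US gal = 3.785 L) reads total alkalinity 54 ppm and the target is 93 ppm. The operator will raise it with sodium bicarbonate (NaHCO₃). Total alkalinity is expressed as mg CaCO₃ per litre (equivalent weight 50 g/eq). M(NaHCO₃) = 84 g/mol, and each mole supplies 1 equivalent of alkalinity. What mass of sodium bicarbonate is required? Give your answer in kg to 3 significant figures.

36.5 kg

Volume: 147,000 US gal × 3.785 L/gal = 556,395 L.
Alkalinity to add: (93 − 54) = 39 mg/L as CaCO₃ × 556,395 L = 21,700 g as CaCO₃.
Equivalents: 21,700 g ÷ 50 g/eq = 434 eq.
NaHCO₃ supplies 1 eq per mole → 434 mol.
Mass: 434 mol × 84 g/mol = 36,460 g.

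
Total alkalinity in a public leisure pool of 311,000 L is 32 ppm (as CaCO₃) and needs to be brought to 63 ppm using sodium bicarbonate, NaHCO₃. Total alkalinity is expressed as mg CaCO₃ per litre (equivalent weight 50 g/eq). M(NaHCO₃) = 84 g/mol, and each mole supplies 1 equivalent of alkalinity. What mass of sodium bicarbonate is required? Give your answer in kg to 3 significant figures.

16.2 kg

Alkalinity to add: (63 − 32) = 31 mg/L as CaCO₃ × 311,000 L = 9641 g as CaCO₃.
Equivalents: 9641 g ÷ 50 g/eq = 192.8 eq.
NaHCO₃ supplies 1 eq per mole → 192.8 mol.
Mass: 192.8 mol × 84 g/mol = 16,200 g.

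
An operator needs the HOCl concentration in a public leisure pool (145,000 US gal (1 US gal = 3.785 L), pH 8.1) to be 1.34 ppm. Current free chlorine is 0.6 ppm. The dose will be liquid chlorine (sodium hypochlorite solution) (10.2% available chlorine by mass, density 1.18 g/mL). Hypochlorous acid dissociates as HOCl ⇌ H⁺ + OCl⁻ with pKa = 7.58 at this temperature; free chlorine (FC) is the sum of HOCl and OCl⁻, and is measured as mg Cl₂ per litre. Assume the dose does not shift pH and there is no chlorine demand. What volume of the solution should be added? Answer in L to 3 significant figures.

Volume: 145,000 US gal × 3.785 L/gal = 548,825 L.
[OCl⁻]/[HOCl] = 10^(pH − pKa) = 10^(8.1 − 7.58) = 3.311; fraction as HOCl = 1/(1 + 3.311) = 0.2319.
Free chlorine required for 1.34 ppm HOCl: 1.34 / 0.2319 = 5.777 ppm.
FC to add: 5.777 − 0.6 = 5.177 mg/L as Cl₂.
Cl₂ equivalent: 5.177 mg/L × 548,825 L = 2841 g.
Product at 10.2% available Cl: 2841 / 0.102 = 27,860 g.
Volume: 27,860 g ÷ 1.18 g/mL = 23,610 mL.

23.6 L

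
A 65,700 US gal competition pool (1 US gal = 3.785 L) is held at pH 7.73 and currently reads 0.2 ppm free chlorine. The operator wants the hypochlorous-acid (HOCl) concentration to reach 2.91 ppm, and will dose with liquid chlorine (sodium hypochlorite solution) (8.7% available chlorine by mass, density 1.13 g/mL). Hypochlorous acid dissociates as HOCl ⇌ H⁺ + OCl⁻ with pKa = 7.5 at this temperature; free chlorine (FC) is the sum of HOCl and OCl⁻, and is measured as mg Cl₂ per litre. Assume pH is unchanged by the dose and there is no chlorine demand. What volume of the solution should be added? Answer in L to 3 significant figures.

19.4 L

Volume: 65,700 US gal × 3.785 L/gal = 248,674 L.
[OCl⁻]/[HOCl] = 10^(pH − pKa) = 10^(7.73 − 7.5) = 1.698; fraction as HOCl = 1/(1 + 1.698) = 0.3706.
Free chlorine required for 2.91 ppm HOCl: 2.91 / 0.3706 = 7.852 ppm.
FC to add: 7.852 − 0.2 = 7.652 mg/L as Cl₂.
Cl₂ equivalent: 7.652 mg/L × 248,674 L = 1903 g.
Product at 8.7% available Cl: 1903 / 0.087 = 21,870 g.
Volume: 21,870 g ÷ 1.13 g/mL = 19,360 mL.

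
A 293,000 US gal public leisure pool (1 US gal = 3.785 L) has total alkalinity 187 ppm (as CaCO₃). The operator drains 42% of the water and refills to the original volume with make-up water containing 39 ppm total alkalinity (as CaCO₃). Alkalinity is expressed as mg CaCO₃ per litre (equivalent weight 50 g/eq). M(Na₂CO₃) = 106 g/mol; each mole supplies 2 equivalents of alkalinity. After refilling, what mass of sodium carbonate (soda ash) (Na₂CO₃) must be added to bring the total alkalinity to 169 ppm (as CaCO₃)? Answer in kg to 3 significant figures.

Volume: 293,000 US gal × 3.785 L/gal = 1,109,005 L.
After draining 42% and refilling: 187 × 0.58 + 39 × 0.42 = 124.84 ppm.
Deficit to target: 169 − 124.84 = 44.16 mg/L.
As CaCO₃: 44.16 mg/L × 1,109,005 L = 48,970 g; ÷ 50 g/eq ÷ 2 = 489.7 mol Na₂CO₃.
Mass: 489.7 × 106 = 51,910 g.

51.9 kg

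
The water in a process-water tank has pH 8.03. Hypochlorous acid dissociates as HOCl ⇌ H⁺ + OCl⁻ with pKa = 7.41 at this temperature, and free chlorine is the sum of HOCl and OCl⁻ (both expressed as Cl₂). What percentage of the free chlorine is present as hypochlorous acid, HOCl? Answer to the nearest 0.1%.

[OCl⁻]/[HOCl] = 10^(pH − pKa) = 10^(8.03 − 7.41) = 10^0.62 = 4.169.
Fraction as HOCl = 1 / (1 + 4.169) = 0.1935.

19.3%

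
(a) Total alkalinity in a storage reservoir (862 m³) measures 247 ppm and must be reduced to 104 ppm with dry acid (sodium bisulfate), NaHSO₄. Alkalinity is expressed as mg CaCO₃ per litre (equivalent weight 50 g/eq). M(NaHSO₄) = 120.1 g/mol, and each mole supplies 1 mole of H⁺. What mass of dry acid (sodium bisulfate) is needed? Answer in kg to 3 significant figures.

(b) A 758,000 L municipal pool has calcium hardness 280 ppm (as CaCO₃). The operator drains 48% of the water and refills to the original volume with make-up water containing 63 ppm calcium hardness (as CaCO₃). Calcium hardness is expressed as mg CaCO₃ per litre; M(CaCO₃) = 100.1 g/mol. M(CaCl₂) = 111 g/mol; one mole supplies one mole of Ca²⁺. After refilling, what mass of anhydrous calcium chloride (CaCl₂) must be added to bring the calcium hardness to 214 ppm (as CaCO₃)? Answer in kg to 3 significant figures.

(a) Volume: 862 m³ = 862,000 L.
(a) Alkalinity to neutralize: (247 − 104) = 143 mg/L as CaCO₃ × 862,000 L = 123,300 g as CaCO₃.
(a) Equivalents of H⁺ required: 123,300 ÷ 50 g/eq = 2465 eq = 2465 mol NaHSO₄.
(a) Mass of NaHSO₄: 2465 × 120.1 = 296,100 g.

(b) After draining 48% and refilling: 280 × 0.52 + 63 × 0.48 = 175.84 ppm.
(b) Deficit to target: 214 − 175.84 = 38.16 mg/L.
(b) As CaCO₃: 38.16 mg/L × 758,000 L = 28,930 g; ÷ 100.1 = 289 mol Ca²⁺.
(b) Mass: 289 × 111 = 32,070 g.

(a) 296 kg; (b) 32.1 kg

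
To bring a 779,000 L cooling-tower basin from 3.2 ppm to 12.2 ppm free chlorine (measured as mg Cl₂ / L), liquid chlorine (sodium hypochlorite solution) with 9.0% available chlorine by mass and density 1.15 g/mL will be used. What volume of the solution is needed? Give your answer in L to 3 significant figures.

Chlorine deficit: 12.2 − 3.2 = 9 ppm = 9 mg/L as Cl₂.
Cl₂ equivalent needed: 9 mg/L × 779,000 L = 7,011,000 mg = 7011 g.
Product at 9.0% available chlorine: 7011 / 0.09 = 77,900 g.
Volume at density 1.15 g/mL: 77,900 g ÷ 1.15 g/mL = 67,740 mL.

67.7 L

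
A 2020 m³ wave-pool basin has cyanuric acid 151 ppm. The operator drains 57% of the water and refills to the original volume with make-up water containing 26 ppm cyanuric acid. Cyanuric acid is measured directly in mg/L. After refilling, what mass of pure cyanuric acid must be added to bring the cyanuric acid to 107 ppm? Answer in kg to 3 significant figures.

Volume: 2020 m³ = 2,020,000 L.
After draining 57% and refilling: 151 × 0.43 + 26 × 0.57 = 79.75 ppm.
Deficit to target: 107 − 79.75 = 27.25 mg/L.
Mass: 27.25 mg/L × 2,020,000 L = 55,040 g cyanuric acid.

55.0 kg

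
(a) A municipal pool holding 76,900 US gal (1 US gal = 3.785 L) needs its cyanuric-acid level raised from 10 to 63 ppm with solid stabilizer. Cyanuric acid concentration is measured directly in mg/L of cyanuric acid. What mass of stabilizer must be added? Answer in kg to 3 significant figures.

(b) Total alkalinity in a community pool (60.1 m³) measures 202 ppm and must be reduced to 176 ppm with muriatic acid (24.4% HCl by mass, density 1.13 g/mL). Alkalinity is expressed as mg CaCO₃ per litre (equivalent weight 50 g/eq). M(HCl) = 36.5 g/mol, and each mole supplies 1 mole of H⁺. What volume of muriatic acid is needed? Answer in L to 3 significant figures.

(a) Volume: 76,900 US gal × 3.785 L/gal = 291,066 L.
(a) CYA to add: (63 − 10) = 53 mg/L × 291,066 L = 15,430 g cyanuric acid.

(b) Volume: 60.1 m³ = 60,100 L.
(b) Alkalinity to neutralize: (202 − 176) = 26 mg/L as CaCO₃ × 60,100 L = 1563 g as CaCO₃.
(b) Equivalents of H⁺ required: 1563 ÷ 50 g/eq = 31.25 eq = 31.25 mol HCl.
(b) Mass of HCl: 31.25 × 36.5 = 1141 g.
(b) Mass of 24.4% solution: 1141 / 0.244 = 4675 g.
(b) Volume: 4675 g ÷ 1.13 g/mL = 4137 mL.

(a) 15.4 kg; (b) 4.14 L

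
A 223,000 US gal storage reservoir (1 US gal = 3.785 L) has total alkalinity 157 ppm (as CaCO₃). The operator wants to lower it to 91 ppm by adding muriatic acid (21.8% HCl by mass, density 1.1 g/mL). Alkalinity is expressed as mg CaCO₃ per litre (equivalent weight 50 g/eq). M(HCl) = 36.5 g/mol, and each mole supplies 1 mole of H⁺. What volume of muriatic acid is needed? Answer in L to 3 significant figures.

170 L

Volume: 223,000 US gal × 3.785 L/gal = 844,055 L.
Alkalinity to neutralize: (157 − 91) = 66 mg/L as CaCO₃ × 844,055 L = 55,710 g as CaCO₃.
Equivalents of H⁺ required: 55,710 ÷ 50 g/eq = 1114 eq = 1114 mol HCl.
Mass of HCl: 1114 × 36.5 = 40,670 g.
Mass of 21.8% solution: 40,670 / 0.218 = 186,500 g.
Volume: 186,500 g ÷ 1.1 g/mL = 169,600 mL.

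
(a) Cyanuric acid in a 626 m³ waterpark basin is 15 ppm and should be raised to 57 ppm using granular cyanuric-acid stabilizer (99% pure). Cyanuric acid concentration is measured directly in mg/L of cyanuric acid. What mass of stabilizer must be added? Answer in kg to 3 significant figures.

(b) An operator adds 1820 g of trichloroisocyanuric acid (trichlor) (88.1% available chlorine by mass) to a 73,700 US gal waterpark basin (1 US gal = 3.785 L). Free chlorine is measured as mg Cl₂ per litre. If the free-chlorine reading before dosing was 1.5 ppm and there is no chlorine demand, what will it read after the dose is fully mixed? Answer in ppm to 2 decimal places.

(a) 26.6 kg; (b) 7.25 ppm

(a) Volume: 626 m³ = 626,000 L.
(a) CYA to add: (57 − 15) = 42 mg/L × 626,000 L = 26,290 g cyanuric acid.
(a) At 99% purity: 26,290 / 0.99 = 26,560 g product.

(b) Volume: 73,700 US gal × 3.785 L/gal = 278,954 L.
(b) Available chlorine delivered: 1820 g × 0.881 = 1603 g as Cl₂.
(b) Concentration rise: 1603 g / 278,954 L = 5.748 mg/L = 5.75 ppm.
(b) Final FC: 1.5 + 5.75 = 7.25 ppm.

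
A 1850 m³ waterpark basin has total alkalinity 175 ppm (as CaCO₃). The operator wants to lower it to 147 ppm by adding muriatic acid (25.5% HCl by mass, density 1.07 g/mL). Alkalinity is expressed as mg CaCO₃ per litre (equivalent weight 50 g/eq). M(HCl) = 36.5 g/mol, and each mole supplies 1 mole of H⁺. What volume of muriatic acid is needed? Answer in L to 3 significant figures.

139 L

Volume: 1850 m³ = 1,850,000 L.
Alkalinity to neutralize: (175 − 147) = 28 mg/L as CaCO₃ × 1,850,000 L = 51,800 g as CaCO₃.
Equivalents of H⁺ required: 51,800 ÷ 50 g/eq = 1036 eq = 1036 mol HCl.
Mass of HCl: 1036 × 36.5 = 37,810 g.
Mass of 25.5% solution: 37,810 / 0.255 = 148,300 g.
Volume: 148,300 g ÷ 1.07 g/mL = 138,600 mL.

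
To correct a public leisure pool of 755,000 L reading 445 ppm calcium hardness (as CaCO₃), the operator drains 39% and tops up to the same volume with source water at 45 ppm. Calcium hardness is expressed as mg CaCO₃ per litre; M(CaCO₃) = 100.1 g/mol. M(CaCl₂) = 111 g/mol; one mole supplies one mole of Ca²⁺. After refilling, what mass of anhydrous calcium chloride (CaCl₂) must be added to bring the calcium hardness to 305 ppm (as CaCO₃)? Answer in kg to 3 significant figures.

After draining 39% and refilling: 445 × 0.61 + 45 × 0.39 = 289 ppm.
Deficit to target: 305 − 289 = 16 mg/L.
As CaCO₃: 16 mg/L × 755,000 L = 12,080 g; ÷ 100.1 = 120.7 mol Ca²⁺.
Mass: 120.7 × 111 = 13,400 g.

13.4 kg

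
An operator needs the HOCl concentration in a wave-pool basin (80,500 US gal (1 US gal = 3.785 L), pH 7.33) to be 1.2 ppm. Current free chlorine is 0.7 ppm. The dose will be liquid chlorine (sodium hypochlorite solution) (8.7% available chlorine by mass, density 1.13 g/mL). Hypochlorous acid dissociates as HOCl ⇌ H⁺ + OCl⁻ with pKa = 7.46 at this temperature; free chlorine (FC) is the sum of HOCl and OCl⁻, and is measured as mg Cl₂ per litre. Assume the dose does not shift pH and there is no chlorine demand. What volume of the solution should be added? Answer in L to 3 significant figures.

4.31 L

Volume: 80,500 US gal × 3.785 L/gal = 304,692 L.
[OCl⁻]/[HOCl] = 10^(pH − pKa) = 10^(7.33 − 7.46) = 0.7413; fraction as HOCl = 1/(1 + 0.7413) = 0.5743.
Free chlorine required for 1.2 ppm HOCl: 1.2 / 0.5743 = 2.09 ppm.
FC to add: 2.09 − 0.7 = 1.39 mg/L as Cl₂.
Cl₂ equivalent: 1.39 mg/L × 304,692 L = 423.4 g.
Product at 8.7% available Cl: 423.4 / 0.087 = 4867 g.
Volume: 4867 g ÷ 1.13 g/mL = 4307 mL.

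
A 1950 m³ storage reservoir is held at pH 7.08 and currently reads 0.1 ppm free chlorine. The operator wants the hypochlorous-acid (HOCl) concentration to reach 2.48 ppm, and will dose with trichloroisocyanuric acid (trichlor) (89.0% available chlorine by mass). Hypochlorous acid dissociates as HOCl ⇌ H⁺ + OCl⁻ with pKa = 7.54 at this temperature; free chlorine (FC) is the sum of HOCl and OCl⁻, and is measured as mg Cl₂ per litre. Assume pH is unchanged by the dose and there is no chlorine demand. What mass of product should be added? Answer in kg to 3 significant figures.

Volume: 1950 m³ = 1,950,000 L.
[OCl⁻]/[HOCl] = 10^(pH − pKa) = 10^(7.08 − 7.54) = 0.3467; fraction as HOCl = 1/(1 + 0.3467) = 0.7425.
Free chlorine required for 2.48 ppm HOCl: 2.48 / 0.7425 = 3.34 ppm.
FC to add: 3.34 − 0.1 = 3.24 mg/L as Cl₂.
Cl₂ equivalent: 3.24 mg/L × 1,950,000 L = 6318 g.
Product at 89.0% available Cl: 6318 / 0.89 = 7099 g.

7.10 kg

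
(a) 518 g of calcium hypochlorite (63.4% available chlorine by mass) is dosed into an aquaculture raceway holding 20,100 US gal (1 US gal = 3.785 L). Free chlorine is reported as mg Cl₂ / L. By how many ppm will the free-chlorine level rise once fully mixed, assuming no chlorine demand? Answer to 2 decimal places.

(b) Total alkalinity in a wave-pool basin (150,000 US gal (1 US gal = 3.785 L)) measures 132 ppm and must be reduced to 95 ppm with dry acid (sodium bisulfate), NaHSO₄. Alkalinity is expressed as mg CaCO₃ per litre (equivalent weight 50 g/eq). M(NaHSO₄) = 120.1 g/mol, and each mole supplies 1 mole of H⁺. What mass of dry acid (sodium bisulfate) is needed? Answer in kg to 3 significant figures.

(a) 4.32 ppm; (b) 50.5 kg

(a) Volume: 20,100 US gal × 3.785 L/gal = 76,078 L.
(a) Available chlorine delivered: 518 g × 0.634 = 328.4 g as Cl₂.
(a) Concentration rise: 328.4 g / 76,078 L = 4.317 mg/L = 4.32 ppm.

(b) Volume: 150,000 US gal × 3.785 L/gal = 567,750 L.
(b) Alkalinity to neutralize: (132 − 95) = 37 mg/L as CaCO₃ × 567,750 L = 21,010 g as CaCO₃.
(b) Equivalents of H⁺ required: 21,010 ÷ 50 g/eq = 420.1 eq = 420.1 mol NaHSO₄.
(b) Mass of NaHSO₄: 420.1 × 120.1 = 50,460 g.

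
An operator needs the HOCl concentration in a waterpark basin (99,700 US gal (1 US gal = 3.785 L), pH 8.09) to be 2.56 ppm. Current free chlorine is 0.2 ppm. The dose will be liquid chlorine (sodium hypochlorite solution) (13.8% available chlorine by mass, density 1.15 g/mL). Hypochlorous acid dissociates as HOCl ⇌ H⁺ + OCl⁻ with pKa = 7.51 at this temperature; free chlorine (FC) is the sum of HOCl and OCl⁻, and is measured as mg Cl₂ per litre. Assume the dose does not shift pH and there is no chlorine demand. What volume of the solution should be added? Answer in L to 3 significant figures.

28.8 L

Volume: 99,700 US gal × 3.785 L/gal = 377,364 L.
[OCl⁻]/[HOCl] = 10^(pH − pKa) = 10^(8.09 − 7.51) = 3.802; fraction as HOCl = 1/(1 + 3.802) = 0.2083.
Free chlorine required for 2.56 ppm HOCl: 2.56 / 0.2083 = 12.29 ppm.
FC to add: 12.29 − 0.2 = 12.09 mg/L as Cl₂.
Cl₂ equivalent: 12.09 mg/L × 377,364 L = 4563 g.
Product at 13.8% available Cl: 4563 / 0.138 = 33,070 g.
Volume: 33,070 g ÷ 1.15 g/mL = 28,750 mL.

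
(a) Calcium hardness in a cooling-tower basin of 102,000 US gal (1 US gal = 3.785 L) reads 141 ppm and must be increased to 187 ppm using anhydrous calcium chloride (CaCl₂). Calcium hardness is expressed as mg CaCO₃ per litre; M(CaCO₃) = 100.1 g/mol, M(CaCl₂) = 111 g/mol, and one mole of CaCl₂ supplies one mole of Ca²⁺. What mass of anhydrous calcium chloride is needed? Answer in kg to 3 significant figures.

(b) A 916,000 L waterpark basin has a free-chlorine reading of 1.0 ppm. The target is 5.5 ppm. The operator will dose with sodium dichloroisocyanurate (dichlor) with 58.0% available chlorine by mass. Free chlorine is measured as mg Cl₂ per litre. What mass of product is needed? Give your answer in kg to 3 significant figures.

(a) Volume: 102,000 US gal × 3.785 L/gal = 386,070 L.
(a) Hardness to add: (187 − 141) = 46 mg/L as CaCO₃ × 386,070 L = 17,760 g as CaCO₃.
(a) Moles of Ca²⁺ (1 mol Ca²⁺ ≡ 1 mol CaCO₃): 17,760 / 100.1 g/mol = 177.4 mol.
(a) Mass of CaCl₂: 177.4 × 111 = 19,690 g.

(b) Chlorine deficit: 5.5 − 1.0 = 4.5 ppm = 4.5 mg/L as Cl₂.
(b) Cl₂ equivalent needed: 4.5 mg/L × 916,000 L = 4,122,000 mg = 4122 g.
(b) Product at 58.0% available chlorine: 4122 / 0.58 = 7107 g.

(a) 19.7 kg; (b) 7.11 kg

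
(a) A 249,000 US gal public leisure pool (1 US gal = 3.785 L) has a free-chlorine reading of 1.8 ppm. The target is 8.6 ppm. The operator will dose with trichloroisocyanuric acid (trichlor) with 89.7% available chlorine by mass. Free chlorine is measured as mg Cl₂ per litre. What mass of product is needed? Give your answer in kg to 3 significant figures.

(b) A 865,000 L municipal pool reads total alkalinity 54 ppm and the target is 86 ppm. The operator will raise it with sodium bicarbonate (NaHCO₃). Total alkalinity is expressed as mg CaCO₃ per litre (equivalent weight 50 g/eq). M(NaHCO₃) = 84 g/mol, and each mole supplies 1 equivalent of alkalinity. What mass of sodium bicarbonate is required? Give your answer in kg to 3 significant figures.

(a) 7.14 kg; (b) 46.5 kg

(a) Volume: 249,000 US gal × 3.785 L/gal = 942,465 L.
(a) Chlorine deficit: 8.6 − 1.8 = 6.8 ppm = 6.8 mg/L as Cl₂.
(a) Cl₂ equivalent needed: 6.8 mg/L × 942,465 L = 6,409,000 mg = 6409 g.
(a) Product at 89.7% available chlorine: 6409 / 0.897 = 7145 g.

(b) Alkalinity to add: (86 − 54) = 32 mg/L as CaCO₃ × 865,000 L = 27,680 g as CaCO₃.
(b) Equivalents: 27,680 g ÷ 50 g/eq = 553.6 eq.
(b) NaHCO₃ supplies 1 eq per mole → 553.6 mol.
(b) Mass: 553.6 mol × 84 g/mol = 46,500 g.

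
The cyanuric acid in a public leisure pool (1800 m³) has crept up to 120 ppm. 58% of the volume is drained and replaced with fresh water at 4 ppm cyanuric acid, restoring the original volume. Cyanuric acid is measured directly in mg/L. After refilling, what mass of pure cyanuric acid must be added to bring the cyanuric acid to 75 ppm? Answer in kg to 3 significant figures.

40.1 kg

Volume: 1800 m³ = 1,800,000 L.
After draining 58% and refilling: 120 × 0.42 + 4 × 0.58 = 52.72 ppm.
Deficit to target: 75 − 52.72 = 22.28 mg/L.
Mass: 22.28 mg/L × 1,800,000 L = 40,100 g cyanuric acid.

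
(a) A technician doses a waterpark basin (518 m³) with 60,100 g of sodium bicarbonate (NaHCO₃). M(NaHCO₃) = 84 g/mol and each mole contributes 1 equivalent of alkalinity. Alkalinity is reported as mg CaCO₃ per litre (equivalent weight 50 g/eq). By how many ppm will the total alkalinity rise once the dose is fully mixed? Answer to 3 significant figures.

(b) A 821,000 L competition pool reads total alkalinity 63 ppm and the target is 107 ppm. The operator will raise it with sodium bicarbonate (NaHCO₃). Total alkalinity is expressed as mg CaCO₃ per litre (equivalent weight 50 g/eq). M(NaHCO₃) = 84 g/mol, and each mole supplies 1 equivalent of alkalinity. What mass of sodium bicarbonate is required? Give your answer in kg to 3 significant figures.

(a) 69.1 ppm; (b) 60.7 kg

(a) Volume: 518 m³ = 518,000 L.
(a) Moles of NaHCO₃: 60,100 g ÷ 84 g/mol = 715.5 mol → 715.5 eq of alkalinity.
(a) As CaCO₃: 715.5 eq × 50 g/eq = 35,770 g.
(a) Rise: 35,770 g / 518,000 L × 1000 = 69.06 mg/L.

(b) Alkalinity to add: (107 − 63) = 44 mg/L as CaCO₃ × 821,000 L = 36,120 g as CaCO₃.
(b) Equivalents: 36,120 g ÷ 50 g/eq = 722.5 eq.
(b) NaHCO₃ supplies 1 eq per mole → 722.5 mol.
(b) Mass: 722.5 mol × 84 g/mol = 60,690 g.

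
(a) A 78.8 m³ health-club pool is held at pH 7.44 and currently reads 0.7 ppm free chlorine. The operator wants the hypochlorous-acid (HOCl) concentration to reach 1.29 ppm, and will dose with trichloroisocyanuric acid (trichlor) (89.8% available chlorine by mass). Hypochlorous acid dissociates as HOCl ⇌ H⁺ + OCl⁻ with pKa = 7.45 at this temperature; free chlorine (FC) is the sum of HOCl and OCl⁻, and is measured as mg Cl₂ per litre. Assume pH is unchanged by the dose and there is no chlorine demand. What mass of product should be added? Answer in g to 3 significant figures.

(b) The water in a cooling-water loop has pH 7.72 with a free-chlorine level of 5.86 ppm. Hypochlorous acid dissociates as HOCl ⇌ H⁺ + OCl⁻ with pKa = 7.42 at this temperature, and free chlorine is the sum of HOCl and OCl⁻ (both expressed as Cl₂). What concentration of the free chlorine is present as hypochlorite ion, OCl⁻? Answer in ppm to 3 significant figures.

(a) 162 g; (b) 3.90 ppm

(a) Volume: 78.8 m³ = 78,800 L.
(a) [OCl⁻]/[HOCl] = 10^(pH − pKa) = 10^(7.44 − 7.45) = 0.9772; fraction as HOCl = 1/(1 + 0.9772) = 0.5058.
(a) Free chlorine required for 1.29 ppm HOCl: 1.29 / 0.5058 = 2.551 ppm.
(a) FC to add: 2.551 − 0.7 = 1.851 mg/L as Cl₂.
(a) Cl₂ equivalent: 1.851 mg/L × 78,800 L = 145.8 g.
(a) Product at 89.8% available Cl: 145.8 / 0.898 = 162.4 g.

(b) [OCl⁻]/[HOCl] = 10^(pH − pKa) = 10^(7.72 − 7.42) = 10^0.30 = 1.995.
(b) Fraction as HOCl = 1 / (1 + 1.995) = 0.3339.
(b) OCl⁻ = (1 − 0.3339) × 5.86 ppm = 3.904 ppm.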